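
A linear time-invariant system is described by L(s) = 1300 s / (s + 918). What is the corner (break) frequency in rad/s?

The single real pole at s = −918 gives a corner at ω = 918 rad/s.

918 rad/s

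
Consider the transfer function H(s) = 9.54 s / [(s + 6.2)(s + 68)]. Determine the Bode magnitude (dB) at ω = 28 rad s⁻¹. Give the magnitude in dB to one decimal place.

|j28| = 28
|j28 + 6.2| = √(28² + 6.2²) = 28.68
|j28 + 68| = √(28² + 68²) = 73.54
|H(j28)| = 9.54 × 28 / (28.68 × 73.54) = 0.12666
20 log₁₀(0.12666) = -17.95 dB

-17.9 dB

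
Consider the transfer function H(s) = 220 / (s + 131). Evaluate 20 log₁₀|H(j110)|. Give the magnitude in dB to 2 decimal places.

2.19 dB

|j110 + 131| = √(110² + 131²) = 171.1
|H(j110)| = 220 / 171.1 = 1.2861
20 log₁₀(1.2861) = 2.186 dB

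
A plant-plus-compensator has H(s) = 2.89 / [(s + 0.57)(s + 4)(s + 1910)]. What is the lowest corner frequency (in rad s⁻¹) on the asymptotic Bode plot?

Break frequencies occur at each pole and zero magnitude: 0.57 rad s⁻¹, 4 rad s⁻¹, 1910 rad s⁻¹.
The lowest is 0.57 rad s⁻¹.

0.57 rad s⁻¹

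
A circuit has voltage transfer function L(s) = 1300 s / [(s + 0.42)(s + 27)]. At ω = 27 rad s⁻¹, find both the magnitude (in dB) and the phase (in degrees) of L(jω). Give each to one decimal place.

|j27| = 27
|j27 + 0.42| = √(27² + 0.42²) = 27
|j27 + 27| = √(27² + 27²) = 38.18
|L(j27)| = 1300 × 27 / (27 × 38.18) = 34.042
20 log₁₀(34.042) = 30.64 dB
∠(j27) = 90.00°
∠(j27 + 0.42) = arctan(27/0.42) = 89.11°
∠(j27 + 27) = arctan(27/27) = 45.00°
∠L(j27) = 90.00° − (89.11° + 45.00°) = -44.11°

|L| = 30.6 dB, ∠L = -44.1°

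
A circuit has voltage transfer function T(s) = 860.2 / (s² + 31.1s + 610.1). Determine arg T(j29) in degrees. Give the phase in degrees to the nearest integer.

∠[(j29)² + 31.1(j29) + 610.1] = ∠[-230.9 + j901.9] = 104.36°
∠T(j29) = −104.36° = -104.36°

-104°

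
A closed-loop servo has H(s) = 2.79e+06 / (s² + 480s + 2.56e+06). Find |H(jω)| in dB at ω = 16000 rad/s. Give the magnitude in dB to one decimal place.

|(j16000)² + 480(j16000) + 2.56e+06| = |-2.5344e+08 + j7.68e+06| = 2.536e+08
|H(j16000)| = 2.79e+06 / 2.536e+08 = 0.011003
20 log₁₀(0.011003) = -39.17 dB

-39.2 dB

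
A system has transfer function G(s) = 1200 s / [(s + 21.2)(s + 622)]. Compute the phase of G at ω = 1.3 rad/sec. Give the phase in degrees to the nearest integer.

∠(j1.3) = 90.00°
∠(j1.3 + 21.2) = arctan(1.3/21.2) = 3.51°
∠(j1.3 + 622) = arctan(1.3/622) = 0.12°
∠G(j1.3) = 90.00° − (3.51° + 0.12°) = 86.37°

86°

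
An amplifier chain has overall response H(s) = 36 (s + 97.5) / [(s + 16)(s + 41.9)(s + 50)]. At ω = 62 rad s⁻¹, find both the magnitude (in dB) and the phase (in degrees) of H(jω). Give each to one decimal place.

|H| = -39.3 dB, ∠H = -150.1 deg

|j62 + 97.5| = √(62² + 97.5²) = 115.5
|j62 + 16| = √(62² + 16²) = 64.03
|j62 + 41.9| = √(62² + 41.9²) = 74.83
|j62 + 50| = √(62² + 50²) = 79.65
|H(j62)| = 36 × 115.5 / (64.03 × 74.83 × 79.65) = 0.010899
20 log₁₀(0.010899) = -39.25 dB
∠(j62 + 97.5) = arctan(62/97.5) = 32.45°
∠(j62 + 16) = arctan(62/16) = 75.53°
∠(j62 + 41.9) = arctan(62/41.9) = 55.95°
∠(j62 + 50) = arctan(62/50) = 51.12°
∠H(j62) = 32.45° − (75.53° + 55.95° + 51.12°) = -150.14°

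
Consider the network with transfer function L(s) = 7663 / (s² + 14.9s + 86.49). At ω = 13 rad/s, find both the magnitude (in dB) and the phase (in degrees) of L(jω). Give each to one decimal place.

|L| = 31.2 dB, ∠L = -113.1°

|(j13)² + 14.9(j13) + 86.49| = |-82.51 + j193.7| = 210.5
|L(j13)| = 7663 / 210.5 = 36.397
20 log₁₀(36.397) = 31.22 dB
∠[(j13)² + 14.9(j13) + 86.49] = ∠[-82.51 + j193.7] = 113.07°
∠L(j13) = −113.07° = -113.07°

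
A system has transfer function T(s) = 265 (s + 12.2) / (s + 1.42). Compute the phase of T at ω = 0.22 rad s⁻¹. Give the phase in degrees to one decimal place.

∠(j0.22 + 12.2) = arctan(0.22/12.2) = 1.03°
∠(j0.22 + 1.42) = arctan(0.22/1.42) = 8.81°
∠T(j0.22) = 1.03° − 8.81° = -7.77°

-7.8 deg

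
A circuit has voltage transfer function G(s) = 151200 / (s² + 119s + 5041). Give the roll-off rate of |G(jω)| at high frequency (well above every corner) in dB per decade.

With 0 zeros and 2 poles, the high-frequency asymptotic slope is 20 × (0 − 2) = -40 dB/decade.

-40 dB/decade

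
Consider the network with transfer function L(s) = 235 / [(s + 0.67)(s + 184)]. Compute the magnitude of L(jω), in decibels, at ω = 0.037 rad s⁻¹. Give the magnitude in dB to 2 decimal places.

|j0.037 + 0.67| = √(0.037² + 0.67²) = 0.671
|j0.037 + 184| = √(0.037² + 184²) = 184
|L(j0.037)| = 235 / (0.671 × 184) = 1.9033
20 log₁₀(1.9033) = 5.590 dB

5.59 dB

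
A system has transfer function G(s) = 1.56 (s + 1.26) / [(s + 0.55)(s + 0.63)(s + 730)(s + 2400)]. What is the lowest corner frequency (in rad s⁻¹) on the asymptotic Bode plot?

0.55 rad s⁻¹

Break frequencies occur at each pole and zero magnitude: 0.55 rad s⁻¹, 0.63 rad s⁻¹, 1.26 rad s⁻¹, 730 rad s⁻¹, 2400 rad s⁻¹.
The lowest is 0.55 rad s⁻¹.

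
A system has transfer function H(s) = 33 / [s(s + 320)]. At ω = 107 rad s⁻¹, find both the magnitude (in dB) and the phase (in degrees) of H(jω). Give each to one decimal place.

|j107 + 320| = √(107² + 320²) = 337.4
|j107| = 107
|H(j107)| = 33 / (337.4 × 107) = 0.00091404
20 log₁₀(0.00091404) = -60.78 dB
∠(j107 + 320) = arctan(107/320) = 18.49°
∠(j107) = 90.00°
∠H(j107) = − (18.49° + 90.00°) = -108.49°

|H| = -60.8 dB, ∠H = -108.5°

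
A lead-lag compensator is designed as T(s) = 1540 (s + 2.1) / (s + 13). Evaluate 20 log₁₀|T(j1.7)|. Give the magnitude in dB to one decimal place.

|j1.7 + 2.1| = √(1.7² + 2.1²) = 2.702
|j1.7 + 13| = √(1.7² + 13²) = 13.11
|T(j1.7)| = 1540 × 2.702 / 13.11 = 317.36
20 log₁₀(317.36) = 50.03 dB

50.0 dB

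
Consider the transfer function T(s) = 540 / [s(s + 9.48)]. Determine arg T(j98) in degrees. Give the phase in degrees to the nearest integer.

-174 deg

∠(j98 + 9.48) = arctan(98/9.48) = 84.47°
∠(j98) = 90.00°
∠T(j98) = − (84.47° + 90.00°) = -174.47°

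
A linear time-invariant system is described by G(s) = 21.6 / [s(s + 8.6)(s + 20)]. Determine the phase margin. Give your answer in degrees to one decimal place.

Gain crossover: |G(jω)| = 1 at ω ≈ 0.126 rad s⁻¹.
∠G(j0.126) = −90° − arctan(0.126/8.6) − arctan(0.126/20) ≈ -91.20°
PM = 180° + (-91.20°) = 88.80°

88.8 deg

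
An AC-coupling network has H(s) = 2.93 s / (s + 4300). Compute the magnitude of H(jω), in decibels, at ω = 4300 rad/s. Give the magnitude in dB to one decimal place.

|j4300| = 4300
|j4300 + 4300| = √(4300² + 4300²) = 6081
|H(j4300)| = 2.93 × 4300 / 6081 = 2.0718
20 log₁₀(2.0718) = 6.33 dB

6.3 dB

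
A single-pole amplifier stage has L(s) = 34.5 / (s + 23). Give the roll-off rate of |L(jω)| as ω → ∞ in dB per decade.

-20 dB/decade

With 0 zeros and 1 pole, the high-frequency asymptotic slope is 20 × (0 − 1) = -20 dB/decade.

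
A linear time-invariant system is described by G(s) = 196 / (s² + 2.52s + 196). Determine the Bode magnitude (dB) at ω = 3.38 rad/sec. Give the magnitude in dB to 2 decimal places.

0.51 dB

|(j3.38)² + 2.52(j3.38) + 196| = |184.58 + j8.5176| = 184.8
|G(j3.38)| = 196 / 184.8 = 1.0608
20 log₁₀(1.0608) = 0.512 dB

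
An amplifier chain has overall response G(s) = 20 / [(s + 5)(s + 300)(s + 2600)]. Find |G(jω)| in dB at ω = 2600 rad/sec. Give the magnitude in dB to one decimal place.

-181.9 dB

|j2600 + 5| = √(2600² + 5²) = 2600
|j2600 + 300| = √(2600² + 300²) = 2617
|j2600 + 2600| = √(2600² + 2600²) = 3677
|G(j2600)| = 20 / (2600 × 2617 × 3677) = 7.9932e-10
20 log₁₀(7.9932e-10) = -181.95 dB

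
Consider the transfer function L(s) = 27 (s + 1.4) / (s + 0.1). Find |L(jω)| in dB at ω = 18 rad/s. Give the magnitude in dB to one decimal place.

28.7 dB

|j18 + 1.4| = √(18² + 1.4²) = 18.05
|j18 + 0.1| = √(18² + 0.1²) = 18
|L(j18)| = 27 × 18.05 / 18 = 27.081
20 log₁₀(27.081) = 28.65 dB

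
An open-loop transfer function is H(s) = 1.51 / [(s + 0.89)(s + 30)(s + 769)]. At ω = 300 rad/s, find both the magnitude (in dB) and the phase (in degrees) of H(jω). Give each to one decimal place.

|H| = -153.9 dB, ∠H = -195.4 deg

|j300 + 0.89| = √(300² + 0.89²) = 300
|j300 + 30| = √(300² + 30²) = 301.5
|j300 + 769| = √(300² + 769²) = 825.4
|H(j300)| = 1.51 / (300 × 301.5 × 825.4) = 2.0225e-08
20 log₁₀(2.0225e-08) = -153.88 dB
∠(j300 + 0.89) = arctan(300/0.89) = 89.83°
∠(j300 + 30) = arctan(300/30) = 84.29°
∠(j300 + 769) = arctan(300/769) = 21.31°
∠H(j300) = − (89.83° + 84.29° + 21.31°) = -195.43°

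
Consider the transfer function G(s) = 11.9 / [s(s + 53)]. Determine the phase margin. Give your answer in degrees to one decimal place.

Gain crossover: |G(jω)| = 1 at ω ≈ 0.225 rad s⁻¹.
∠G(j0.225) = −90° − arctan(0.225/53) ≈ -90.24°
PM = 180° + (-90.24°) = 89.76°

89.8°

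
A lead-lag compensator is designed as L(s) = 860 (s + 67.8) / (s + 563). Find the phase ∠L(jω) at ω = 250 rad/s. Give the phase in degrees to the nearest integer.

∠(j250 + 67.8) = arctan(250/67.8) = 74.83°
∠(j250 + 563) = arctan(250/563) = 23.94°
∠L(j250) = 74.83° − 23.94° = 50.88°

51°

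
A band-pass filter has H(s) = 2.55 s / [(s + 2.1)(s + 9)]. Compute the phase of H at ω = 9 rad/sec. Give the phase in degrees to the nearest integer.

-32°

∠(j9) = 90.00°
∠(j9 + 2.1) = arctan(9/2.1) = 76.87°
∠(j9 + 9) = arctan(9/9) = 45.00°
∠H(j9) = 90.00° − (76.87° + 45.00°) = -31.87°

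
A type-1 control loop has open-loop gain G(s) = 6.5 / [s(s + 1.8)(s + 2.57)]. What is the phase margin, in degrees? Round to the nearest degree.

35°

Gain crossover: |G(jω)| = 1 at ω ≈ 1.1 rad/s.
∠G(j1.1) = −90° − arctan(1.1/1.8) − arctan(1.1/2.57) ≈ -144.67°
PM = 180° + (-144.67°) = 35.33°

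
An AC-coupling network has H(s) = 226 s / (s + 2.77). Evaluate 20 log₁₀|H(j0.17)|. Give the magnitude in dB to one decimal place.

|j0.17| = 0.17
|j0.17 + 2.77| = √(0.17² + 2.77²) = 2.775
|H(j0.17)| = 226 × 0.17 / 2.775 = 13.844
20 log₁₀(13.844) = 22.83 dB

22.8 dB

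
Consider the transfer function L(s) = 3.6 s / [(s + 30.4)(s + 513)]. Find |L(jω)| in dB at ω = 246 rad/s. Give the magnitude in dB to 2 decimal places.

-44.04 dB

|j246| = 246
|j246 + 30.4| = √(246² + 30.4²) = 247.9
|j246 + 513| = √(246² + 513²) = 568.9
|L(j246)| = 3.6 × 246 / (247.9 × 568.9) = 0.0062799
20 log₁₀(0.0062799) = -44.041 dB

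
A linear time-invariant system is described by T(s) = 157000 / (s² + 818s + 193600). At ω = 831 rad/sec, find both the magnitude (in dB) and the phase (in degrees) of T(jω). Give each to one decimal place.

|T| = -14.6 dB, ∠T = -126.2 deg

|(j831)² + 818(j831) + 193600| = |-4.9696e+05 + j6.7976e+05| = 8.42e+05
|T(j831)| = 157000 / 8.42e+05 = 0.18645
20 log₁₀(0.18645) = -14.59 dB
∠[(j831)² + 818(j831) + 193600] = ∠[-4.9696e+05 + j6.7976e+05] = 126.17°
∠T(j831) = −126.17° = -126.17°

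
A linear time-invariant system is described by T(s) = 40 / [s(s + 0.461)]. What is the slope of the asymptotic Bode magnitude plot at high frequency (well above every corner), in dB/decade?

-40 dB/decade

With 0 zeros and 2 poles, the high-frequency asymptotic slope is 20 × (0 − 2) = -40 dB/decade.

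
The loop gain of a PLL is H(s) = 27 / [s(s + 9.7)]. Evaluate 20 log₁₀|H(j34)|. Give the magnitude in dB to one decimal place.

-33.0 dB

|j34 + 9.7| = √(34² + 9.7²) = 35.36
|j34| = 34
|H(j34)| = 27 / (35.36 × 34) = 0.02246
20 log₁₀(0.02246) = -32.97 dB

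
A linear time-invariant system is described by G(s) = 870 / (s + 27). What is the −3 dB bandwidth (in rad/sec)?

27 rad/sec

For a single-pole low-pass, the −3 dB point is at the pole: ω = 27 rad/sec.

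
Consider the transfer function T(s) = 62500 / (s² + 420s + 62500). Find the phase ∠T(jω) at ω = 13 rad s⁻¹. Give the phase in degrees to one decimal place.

-5.0°

∠[(j13)² + 420(j13) + 62500] = ∠[62331 + j5460] = 5.01°
∠T(j13) = −5.01° = -5.01°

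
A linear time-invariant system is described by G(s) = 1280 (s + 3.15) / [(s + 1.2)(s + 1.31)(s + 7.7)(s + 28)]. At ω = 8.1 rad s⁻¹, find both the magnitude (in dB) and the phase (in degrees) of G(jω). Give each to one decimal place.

|G| = -5.9 dB, ∠G = -156.2°

|j8.1 + 3.15| = √(8.1² + 3.15²) = 8.691
|j8.1 + 1.2| = √(8.1² + 1.2²) = 8.188
|j8.1 + 1.31| = √(8.1² + 1.31²) = 8.205
|j8.1 + 7.7| = √(8.1² + 7.7²) = 11.18
|j8.1 + 28| = √(8.1² + 28²) = 29.15
|G(j8.1)| = 1280 × 8.691 / (8.188 × 8.205 × 11.18 × 29.15) = 0.50827
20 log₁₀(0.50827) = -5.88 dB
∠(j8.1 + 3.15) = arctan(8.1/3.15) = 68.75°
∠(j8.1 + 1.2) = arctan(8.1/1.2) = 81.57°
∠(j8.1 + 1.31) = arctan(8.1/1.31) = 80.81°
∠(j8.1 + 7.7) = arctan(8.1/7.7) = 46.45°
∠(j8.1 + 28) = arctan(8.1/28) = 16.13°
∠G(j8.1) = 68.75° − (81.57° + 80.81° + 46.45° + 16.13°) = -156.22°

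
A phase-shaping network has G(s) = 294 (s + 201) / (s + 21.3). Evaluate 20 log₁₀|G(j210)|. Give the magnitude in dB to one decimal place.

|j210 + 201| = √(210² + 201²) = 290.7
|j210 + 21.3| = √(210² + 21.3²) = 211.1
|G(j210)| = 294 × 290.7 / 211.1 = 404.89
20 log₁₀(404.89) = 52.15 dB

52.1 dB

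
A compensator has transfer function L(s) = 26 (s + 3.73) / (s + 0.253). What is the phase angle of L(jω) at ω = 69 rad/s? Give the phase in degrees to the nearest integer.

-3°

∠(j69 + 3.73) = arctan(69/3.73) = 86.91°
∠(j69 + 0.253) = arctan(69/0.253) = 89.79°
∠L(j69) = 86.91° − 89.79° = -2.88°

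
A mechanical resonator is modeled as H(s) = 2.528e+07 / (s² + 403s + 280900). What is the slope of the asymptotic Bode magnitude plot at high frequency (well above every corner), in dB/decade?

-40 dB/decade

With 0 zeros and 2 poles, the high-frequency asymptotic slope is 20 × (0 − 2) = -40 dB/decade.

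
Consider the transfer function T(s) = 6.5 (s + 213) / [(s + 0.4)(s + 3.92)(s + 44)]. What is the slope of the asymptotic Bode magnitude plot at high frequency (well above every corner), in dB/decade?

With 1 zero and 3 poles, the high-frequency asymptotic slope is 20 × (1 − 3) = -40 dB/decade.

-40 dB/decade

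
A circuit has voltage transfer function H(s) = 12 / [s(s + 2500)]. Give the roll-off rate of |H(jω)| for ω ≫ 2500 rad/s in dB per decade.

With 0 zeros and 2 poles, the high-frequency asymptotic slope is 20 × (0 − 2) = -40 dB/decade.

-40 dB/decade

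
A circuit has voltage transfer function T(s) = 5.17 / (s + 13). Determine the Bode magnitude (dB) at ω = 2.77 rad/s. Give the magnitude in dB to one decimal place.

|j2.77 + 13| = √(2.77² + 13²) = 13.29
|T(j2.77)| = 5.17 / 13.29 = 0.38896
20 log₁₀(0.38896) = -8.20 dB

-8.2 dB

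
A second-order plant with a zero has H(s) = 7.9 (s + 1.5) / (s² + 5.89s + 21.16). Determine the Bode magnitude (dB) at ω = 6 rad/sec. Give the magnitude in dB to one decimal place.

2.1 dB

|j6 + 1.5| = √(6² + 1.5²) = 6.185
|(j6)² + 5.89(j6) + 21.16| = |-14.84 + j35.34| = 38.33
|H(j6)| = 7.9 × 6.185 / 38.33 = 1.2747
20 log₁₀(1.2747) = 2.11 dB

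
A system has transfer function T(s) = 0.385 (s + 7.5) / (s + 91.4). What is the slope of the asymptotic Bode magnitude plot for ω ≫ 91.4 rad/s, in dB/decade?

0 dB/decade

With 1 zero and 1 pole, the high-frequency asymptotic slope is 20 × (1 − 1) = 0 dB/decade.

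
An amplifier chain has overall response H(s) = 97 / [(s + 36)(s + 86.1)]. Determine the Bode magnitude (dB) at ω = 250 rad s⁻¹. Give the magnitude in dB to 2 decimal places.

|j250 + 36| = √(250² + 36²) = 252.6
|j250 + 86.1| = √(250² + 86.1²) = 264.4
|H(j250)| = 97 / (252.6 × 264.4) = 0.0014524
20 log₁₀(0.0014524) = -56.758 dB

-56.76 dB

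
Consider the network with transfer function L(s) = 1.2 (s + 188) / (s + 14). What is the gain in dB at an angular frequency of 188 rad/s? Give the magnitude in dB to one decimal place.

|j188 + 188| = √(188² + 188²) = 265.9
|j188 + 14| = √(188² + 14²) = 188.5
|L(j188)| = 1.2 × 265.9 / 188.5 = 1.6924
20 log₁₀(1.6924) = 4.57 dB

4.6 dB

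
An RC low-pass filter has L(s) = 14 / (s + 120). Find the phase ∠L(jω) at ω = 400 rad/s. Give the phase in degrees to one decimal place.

∠(j400 + 120) = arctan(400/120) = 73.30°
∠L(j400) = −73.30° = -73.30°

-73.3 deg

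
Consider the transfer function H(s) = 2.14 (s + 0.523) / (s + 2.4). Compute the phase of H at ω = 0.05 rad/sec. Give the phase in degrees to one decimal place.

4.3 deg

∠(j0.05 + 0.523) = arctan(0.05/0.523) = 5.46°
∠(j0.05 + 2.4) = arctan(0.05/2.4) = 1.19°
∠H(j0.05) = 5.46° − 1.19° = 4.27°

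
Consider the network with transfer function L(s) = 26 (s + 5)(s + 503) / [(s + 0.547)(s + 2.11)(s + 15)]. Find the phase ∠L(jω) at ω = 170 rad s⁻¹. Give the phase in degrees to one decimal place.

-157.1°

∠(j170 + 5) = arctan(170/5) = 88.32°
∠(j170 + 503) = arctan(170/503) = 18.67°
∠(j170 + 0.547) = arctan(170/0.547) = 89.82°
∠(j170 + 2.11) = arctan(170/2.11) = 89.29°
∠(j170 + 15) = arctan(170/15) = 84.96°
∠L(j170) = 88.32° + 18.67° − (89.82° + 89.29° + 84.96°) = -157.07°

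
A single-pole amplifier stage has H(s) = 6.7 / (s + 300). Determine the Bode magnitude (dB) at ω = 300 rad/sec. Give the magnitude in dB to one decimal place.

-36.0 dB

|j300 + 300| = √(300² + 300²) = 424.3
|H(j300)| = 6.7 / 424.3 = 0.015792
20 log₁₀(0.015792) = -36.03 dB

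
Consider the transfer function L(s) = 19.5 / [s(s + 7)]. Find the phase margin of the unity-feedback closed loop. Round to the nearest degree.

Gain crossover: |L(jω)| = 1 at ω ≈ 2.61 rad/s.
∠L(j2.61) = −90° − arctan(2.61/7) ≈ -110.45°
PM = 180° + (-110.45°) = 69.55°

70°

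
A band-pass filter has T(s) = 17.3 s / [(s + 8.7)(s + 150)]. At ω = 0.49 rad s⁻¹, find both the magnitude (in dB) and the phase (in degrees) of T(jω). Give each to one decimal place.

|T| = -43.8 dB, ∠T = 86.6°

|j0.49| = 0.49
|j0.49 + 8.7| = √(0.49² + 8.7²) = 8.714
|j0.49 + 150| = √(0.49² + 150²) = 150
|T(j0.49)| = 17.3 × 0.49 / (8.714 × 150) = 0.0064855
20 log₁₀(0.0064855) = -43.76 dB
∠(j0.49) = 90.00°
∠(j0.49 + 8.7) = arctan(0.49/8.7) = 3.22°
∠(j0.49 + 150) = arctan(0.49/150) = 0.19°
∠T(j0.49) = 90.00° − (3.22° + 0.19°) = 86.59°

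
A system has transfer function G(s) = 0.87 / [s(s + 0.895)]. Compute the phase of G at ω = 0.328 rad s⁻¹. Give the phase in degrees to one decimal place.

∠(j0.328 + 0.895) = arctan(0.328/0.895) = 20.13°
∠(j0.328) = 90.00°
∠G(j0.328) = − (20.13° + 90.00°) = -110.13°

-110.1°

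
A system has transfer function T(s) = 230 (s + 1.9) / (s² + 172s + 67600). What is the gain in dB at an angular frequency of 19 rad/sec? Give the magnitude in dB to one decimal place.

|j19 + 1.9| = √(19² + 1.9²) = 19.09
|(j19)² + 172(j19) + 67600| = |67239 + j3268| = 6.732e+04
|T(j19)| = 230 × 19.09 / 6.732e+04 = 0.065239
20 log₁₀(0.065239) = -23.71 dB

-23.7 dB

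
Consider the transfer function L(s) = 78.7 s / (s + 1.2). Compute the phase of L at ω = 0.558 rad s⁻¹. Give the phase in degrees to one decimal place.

65.1°

∠(j0.558) = 90.00°
∠(j0.558 + 1.2) = arctan(0.558/1.2) = 24.94°
∠L(j0.558) = 90.00° − 24.94° = 65.06°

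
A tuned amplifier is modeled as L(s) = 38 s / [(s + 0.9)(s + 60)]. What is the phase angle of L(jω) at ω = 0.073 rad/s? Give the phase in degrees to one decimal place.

85.3°

∠(j0.073) = 90.00°
∠(j0.073 + 0.9) = arctan(0.073/0.9) = 4.64°
∠(j0.073 + 60) = arctan(0.073/60) = 0.07°
∠L(j0.073) = 90.00° − (4.64° + 0.07°) = 85.29°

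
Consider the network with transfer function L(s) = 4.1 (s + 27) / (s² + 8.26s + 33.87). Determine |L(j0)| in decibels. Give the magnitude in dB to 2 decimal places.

L(0) = 4.1 × 27 / 33.87 = 3.2684
20 log₁₀(3.2684) = 10.287 dB

10.29 dB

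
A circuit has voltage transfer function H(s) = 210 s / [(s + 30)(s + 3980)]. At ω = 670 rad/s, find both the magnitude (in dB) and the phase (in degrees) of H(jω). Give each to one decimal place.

|j670| = 670
|j670 + 30| = √(670² + 30²) = 670.7
|j670 + 3980| = √(670² + 3980²) = 4036
|H(j670)| = 210 × 670 / (670.7 × 4036) = 0.05198
20 log₁₀(0.05198) = -25.68 dB
∠(j670) = 90.00°
∠(j670 + 30) = arctan(670/30) = 87.44°
∠(j670 + 3980) = arctan(670/3980) = 9.56°
∠H(j670) = 90.00° − (87.44° + 9.56°) = -6.99°

|H| = -25.7 dB, ∠H = -7.0°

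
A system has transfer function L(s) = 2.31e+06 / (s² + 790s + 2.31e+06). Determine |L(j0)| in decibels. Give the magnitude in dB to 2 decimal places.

L(0) = 2.31e+06 / 2.31e+06 = 1
20 log₁₀(1) = 0.000 dB

0.00 dB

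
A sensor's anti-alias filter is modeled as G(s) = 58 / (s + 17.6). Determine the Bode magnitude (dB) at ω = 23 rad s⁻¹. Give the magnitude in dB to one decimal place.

|j23 + 17.6| = √(23² + 17.6²) = 28.96
|G(j23)| = 58 / 28.96 = 2.0027
20 log₁₀(2.0027) = 6.03 dB

6.0 dB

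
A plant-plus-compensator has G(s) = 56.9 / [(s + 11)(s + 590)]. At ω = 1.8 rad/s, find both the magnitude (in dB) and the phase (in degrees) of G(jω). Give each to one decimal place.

|j1.8 + 11| = √(1.8² + 11²) = 11.15
|j1.8 + 590| = √(1.8² + 590²) = 590
|G(j1.8)| = 56.9 / (11.15 × 590) = 0.0086522
20 log₁₀(0.0086522) = -41.26 dB
∠(j1.8 + 11) = arctan(1.8/11) = 9.29°
∠(j1.8 + 590) = arctan(1.8/590) = 0.17°
∠G(j1.8) = − (9.29° + 0.17°) = -9.47°

|G| = -41.3 dB, ∠G = -9.5°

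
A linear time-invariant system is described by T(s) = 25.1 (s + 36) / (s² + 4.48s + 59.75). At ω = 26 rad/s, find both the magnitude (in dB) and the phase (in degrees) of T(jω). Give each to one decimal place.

|j26 + 36| = √(26² + 36²) = 44.41
|(j26)² + 4.48(j26) + 59.75| = |-616.25 + j116.48| = 627.2
|T(j26)| = 25.1 × 44.41 / 627.2 = 1.7772
20 log₁₀(1.7772) = 4.99 dB
∠(j26 + 36) = arctan(26/36) = 35.84°
∠[(j26)² + 4.48(j26) + 59.75] = ∠[-616.25 + j116.48] = 169.30°
∠T(j26) = 35.84° − 169.30° = -133.46°

|T| = 5.0 dB, ∠T = -133.5 deg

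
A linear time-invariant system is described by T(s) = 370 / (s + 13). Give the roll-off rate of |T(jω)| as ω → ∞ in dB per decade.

-20 dB/decade

With 0 zeros and 1 pole, the high-frequency asymptotic slope is 20 × (0 − 1) = -20 dB/decade.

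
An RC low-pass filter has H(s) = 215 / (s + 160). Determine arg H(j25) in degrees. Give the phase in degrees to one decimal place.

-8.9°

∠(j25 + 160) = arctan(25/160) = 8.88°
∠H(j25) = −8.88° = -8.88°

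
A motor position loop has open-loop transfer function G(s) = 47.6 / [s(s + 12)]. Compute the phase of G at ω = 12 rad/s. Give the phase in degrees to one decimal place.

∠(j12 + 12) = arctan(12/12) = 45.00°
∠(j12) = 90.00°
∠G(j12) = − (45.00° + 90.00°) = -135.00°

-135.0°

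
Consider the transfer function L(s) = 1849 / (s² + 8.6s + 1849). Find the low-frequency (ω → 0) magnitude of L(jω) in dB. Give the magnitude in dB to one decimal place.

L(0) = 1849 / 1849 = 1
20 log₁₀(1) = 0.00 dB

0.0 dB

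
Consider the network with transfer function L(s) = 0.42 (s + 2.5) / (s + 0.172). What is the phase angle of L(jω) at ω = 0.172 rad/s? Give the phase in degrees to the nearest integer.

∠(j0.172 + 2.5) = arctan(0.172/2.5) = 3.94°
∠(j0.172 + 0.172) = arctan(0.172/0.172) = 45.00°
∠L(j0.172) = 3.94° − 45.00° = -41.06°

-41°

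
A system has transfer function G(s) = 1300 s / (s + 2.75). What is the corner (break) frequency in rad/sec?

2.75 rad/sec

The single real pole at s = −2.75 gives a corner at ω = 2.75 rad/sec.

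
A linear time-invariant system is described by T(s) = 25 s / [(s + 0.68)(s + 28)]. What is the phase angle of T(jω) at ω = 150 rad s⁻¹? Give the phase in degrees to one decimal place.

-79.2°

∠(j150) = 90.00°
∠(j150 + 0.68) = arctan(150/0.68) = 89.74°
∠(j150 + 28) = arctan(150/28) = 79.43°
∠T(j150) = 90.00° − (89.74° + 79.43°) = -79.17°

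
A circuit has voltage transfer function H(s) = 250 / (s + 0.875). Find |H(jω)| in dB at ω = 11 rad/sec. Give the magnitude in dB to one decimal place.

|j11 + 0.875| = √(11² + 0.875²) = 11.03
|H(j11)| = 250 / 11.03 = 22.656
20 log₁₀(22.656) = 27.10 dB

27.1 dB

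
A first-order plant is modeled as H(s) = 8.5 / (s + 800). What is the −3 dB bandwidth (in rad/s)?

800 rad/s

For a single-pole low-pass, the −3 dB point is at the pole: ω = 800 rad/s.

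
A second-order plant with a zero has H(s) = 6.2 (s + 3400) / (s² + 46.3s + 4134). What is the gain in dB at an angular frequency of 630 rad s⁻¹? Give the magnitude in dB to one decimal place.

|j630 + 3400| = √(630² + 3400²) = 3458
|(j630)² + 46.3(j630) + 4134| = |-3.9277e+05 + j29169| = 3.938e+05
|H(j630)| = 6.2 × 3458 / 3.938e+05 = 0.054434
20 log₁₀(0.054434) = -25.28 dB

-25.3 dB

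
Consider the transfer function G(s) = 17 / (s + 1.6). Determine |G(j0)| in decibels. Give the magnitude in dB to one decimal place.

G(0) = 17 / 1.6 = 10.625
20 log₁₀(10.625) = 20.53 dB

20.5 dB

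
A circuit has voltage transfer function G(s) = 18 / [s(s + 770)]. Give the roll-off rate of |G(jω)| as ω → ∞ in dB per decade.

-40 dB/decade

With 0 zeros and 2 poles, the high-frequency asymptotic slope is 20 × (0 − 2) = -40 dB/decade.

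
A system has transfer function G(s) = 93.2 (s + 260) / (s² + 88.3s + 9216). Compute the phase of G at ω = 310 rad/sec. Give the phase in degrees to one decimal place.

-112.5 deg

∠(j310 + 260) = arctan(310/260) = 50.01°
∠[(j310)² + 88.3(j310) + 9216] = ∠[-86884 + j27373] = 162.51°
∠G(j310) = 50.01° − 162.51° = -112.50°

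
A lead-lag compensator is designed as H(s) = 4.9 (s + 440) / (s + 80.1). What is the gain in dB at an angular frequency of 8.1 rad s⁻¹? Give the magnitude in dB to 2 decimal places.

28.56 dB

|j8.1 + 440| = √(8.1² + 440²) = 440.1
|j8.1 + 80.1| = √(8.1² + 80.1²) = 80.51
|H(j8.1)| = 4.9 × 440.1 / 80.51 = 26.784
20 log₁₀(26.784) = 28.558 dB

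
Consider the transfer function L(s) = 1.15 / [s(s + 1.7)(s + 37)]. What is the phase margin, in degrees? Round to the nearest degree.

Gain crossover: |L(jω)| = 1 at ω ≈ 0.0183 rad/s.
∠L(j0.0183) = −90° − arctan(0.0183/1.7) − arctan(0.0183/37) ≈ -90.64°
PM = 180° + (-90.64°) = 89.36°

89°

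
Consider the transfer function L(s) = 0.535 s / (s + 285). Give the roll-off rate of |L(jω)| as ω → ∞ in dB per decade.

With 1 zero and 1 pole, the high-frequency asymptotic slope is 20 × (1 − 1) = 0 dB/decade.

0 dB/decade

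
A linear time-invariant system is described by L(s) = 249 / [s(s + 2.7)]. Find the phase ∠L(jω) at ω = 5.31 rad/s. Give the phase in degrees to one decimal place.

-153.0°

∠(j5.31 + 2.7) = arctan(5.31/2.7) = 63.05°
∠(j5.31) = 90.00°
∠L(j5.31) = − (63.05° + 90.00°) = -153.05°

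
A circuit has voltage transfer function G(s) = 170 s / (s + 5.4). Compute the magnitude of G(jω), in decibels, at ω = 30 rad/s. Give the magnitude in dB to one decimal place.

|j30| = 30
|j30 + 5.4| = √(30² + 5.4²) = 30.48
|G(j30)| = 170 × 30 / 30.48 = 167.31
20 log₁₀(167.31) = 44.47 dB

44.5 dB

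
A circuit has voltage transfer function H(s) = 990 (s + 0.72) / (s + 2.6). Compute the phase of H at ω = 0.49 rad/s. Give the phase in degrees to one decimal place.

23.6°

∠(j0.49 + 0.72) = arctan(0.49/0.72) = 34.24°
∠(j0.49 + 2.6) = arctan(0.49/2.6) = 10.67°
∠H(j0.49) = 34.24° − 10.67° = 23.56°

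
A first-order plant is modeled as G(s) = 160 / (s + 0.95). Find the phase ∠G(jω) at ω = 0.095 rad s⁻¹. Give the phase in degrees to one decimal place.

-5.7 deg

∠(j0.095 + 0.95) = arctan(0.095/0.95) = 5.71°
∠G(j0.095) = −5.71° = -5.71°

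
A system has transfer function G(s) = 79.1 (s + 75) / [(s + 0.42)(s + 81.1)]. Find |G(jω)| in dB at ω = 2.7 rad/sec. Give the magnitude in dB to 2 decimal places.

|j2.7 + 75| = √(2.7² + 75²) = 75.05
|j2.7 + 0.42| = √(2.7² + 0.42²) = 2.732
|j2.7 + 81.1| = √(2.7² + 81.1²) = 81.14
|G(j2.7)| = 79.1 × 75.05 / (2.732 × 81.14) = 26.773
20 log₁₀(26.773) = 28.554 dB

28.55 dB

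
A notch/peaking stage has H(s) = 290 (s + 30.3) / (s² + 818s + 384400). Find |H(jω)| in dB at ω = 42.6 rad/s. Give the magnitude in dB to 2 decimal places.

-28.08 dB

|j42.6 + 30.3| = √(42.6² + 30.3²) = 52.28
|(j42.6)² + 818(j42.6) + 384400| = |3.8259e+05 + j34847| = 3.842e+05
|H(j42.6)| = 290 × 52.28 / 3.842e+05 = 0.039462
20 log₁₀(0.039462) = -28.076 dB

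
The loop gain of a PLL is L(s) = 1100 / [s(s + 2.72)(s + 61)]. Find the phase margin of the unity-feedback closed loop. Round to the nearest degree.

Gain crossover: |L(jω)| = 1 at ω ≈ 3.83 rad/s.
∠L(j3.83) = −90° − arctan(3.83/2.72) − arctan(3.83/61) ≈ -148.22°
PM = 180° + (-148.22°) = 31.78°

32°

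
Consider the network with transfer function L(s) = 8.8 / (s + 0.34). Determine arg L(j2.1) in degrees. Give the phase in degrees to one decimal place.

∠(j2.1 + 0.34) = arctan(2.1/0.34) = 80.80°
∠L(j2.1) = −80.80° = -80.80°

-80.8°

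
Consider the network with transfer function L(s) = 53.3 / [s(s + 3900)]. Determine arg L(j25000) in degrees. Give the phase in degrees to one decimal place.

-171.1°

∠(j25000 + 3900) = arctan(25000/3900) = 81.13°
∠(j25000) = 90.00°
∠L(j25000) = − (81.13° + 90.00°) = -171.13°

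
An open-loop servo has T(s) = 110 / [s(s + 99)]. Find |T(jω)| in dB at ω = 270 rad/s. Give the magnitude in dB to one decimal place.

-57.0 dB

|j270 + 99| = √(270² + 99²) = 287.6
|j270| = 270
|T(j270)| = 110 / (287.6 × 270) = 0.0014167
20 log₁₀(0.0014167) = -56.97 dB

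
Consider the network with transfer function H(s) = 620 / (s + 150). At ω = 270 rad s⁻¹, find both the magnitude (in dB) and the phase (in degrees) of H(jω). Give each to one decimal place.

|j270 + 150| = √(270² + 150²) = 308.9
|H(j270)| = 620 / 308.9 = 2.0073
20 log₁₀(2.0073) = 6.05 dB
∠(j270 + 150) = arctan(270/150) = 60.95°
∠H(j270) = −60.95° = -60.95°

|H| = 6.1 dB, ∠H = -60.9°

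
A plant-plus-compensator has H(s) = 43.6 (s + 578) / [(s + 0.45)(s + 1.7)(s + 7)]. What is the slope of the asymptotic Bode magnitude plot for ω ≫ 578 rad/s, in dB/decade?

With 1 zero and 3 poles, the high-frequency asymptotic slope is 20 × (1 − 3) = -40 dB/decade.

-40 dB/decade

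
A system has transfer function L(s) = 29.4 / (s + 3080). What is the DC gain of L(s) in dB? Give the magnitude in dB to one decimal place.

L(0) = 29.4 / 3080 = 0.0095455
20 log₁₀(0.0095455) = -40.40 dB

-40.4 dB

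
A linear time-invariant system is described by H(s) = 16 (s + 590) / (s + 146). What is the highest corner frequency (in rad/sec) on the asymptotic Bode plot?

590 rad/sec

Break frequencies occur at each pole and zero magnitude: 146 rad/sec, 590 rad/sec.
The highest is 590 rad/sec.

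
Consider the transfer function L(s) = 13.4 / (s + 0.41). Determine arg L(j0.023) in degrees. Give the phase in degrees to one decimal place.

∠(j0.023 + 0.41) = arctan(0.023/0.41) = 3.21°
∠L(j0.023) = −3.21° = -3.21°

-3.2°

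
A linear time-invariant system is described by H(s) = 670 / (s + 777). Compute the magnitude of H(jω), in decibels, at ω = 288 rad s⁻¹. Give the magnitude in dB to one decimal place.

-1.8 dB

|j288 + 777| = √(288² + 777²) = 828.7
|H(j288)| = 670 / 828.7 = 0.80854
20 log₁₀(0.80854) = -1.85 dB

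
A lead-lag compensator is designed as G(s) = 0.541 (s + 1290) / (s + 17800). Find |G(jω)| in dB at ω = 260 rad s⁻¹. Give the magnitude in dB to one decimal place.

|j260 + 1290| = √(260² + 1290²) = 1316
|j260 + 17800| = √(260² + 17800²) = 1.78e+04
|G(j260)| = 0.541 × 1316 / 1.78e+04 = 0.039991
20 log₁₀(0.039991) = -27.96 dB

-28.0 dB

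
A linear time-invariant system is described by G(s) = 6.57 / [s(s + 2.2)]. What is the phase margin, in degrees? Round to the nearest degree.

46°

Gain crossover: |G(jω)| = 1 at ω ≈ 2.14 rad/s.
∠G(j2.14) = −90° − arctan(2.14/2.2) ≈ -134.21°
PM = 180° + (-134.21°) = 45.79°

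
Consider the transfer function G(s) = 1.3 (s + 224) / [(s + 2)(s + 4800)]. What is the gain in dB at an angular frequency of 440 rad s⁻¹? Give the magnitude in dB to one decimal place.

|j440 + 224| = √(440² + 224²) = 493.7
|j440 + 2| = √(440² + 2²) = 440
|j440 + 4800| = √(440² + 4800²) = 4820
|G(j440)| = 1.3 × 493.7 / (440 × 4820) = 0.00030264
20 log₁₀(0.00030264) = -70.38 dB

-70.4 dB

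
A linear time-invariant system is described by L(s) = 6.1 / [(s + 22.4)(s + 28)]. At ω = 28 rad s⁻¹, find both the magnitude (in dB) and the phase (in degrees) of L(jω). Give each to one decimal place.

|j28 + 22.4| = √(28² + 22.4²) = 35.86
|j28 + 28| = √(28² + 28²) = 39.6
|L(j28)| = 6.1 / (35.86 × 39.6) = 0.0042961
20 log₁₀(0.0042961) = -47.34 dB
∠(j28 + 22.4) = arctan(28/22.4) = 51.34°
∠(j28 + 28) = arctan(28/28) = 45.00°
∠L(j28) = − (51.34° + 45.00°) = -96.34°

|L| = -47.3 dB, ∠L = -96.3°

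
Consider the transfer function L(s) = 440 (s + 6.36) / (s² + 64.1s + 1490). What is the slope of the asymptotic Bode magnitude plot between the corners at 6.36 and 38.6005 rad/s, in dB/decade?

In this band the factors already past their corner are: zero at 6.36; net slope = 20 dB/decade.

20 dB/decade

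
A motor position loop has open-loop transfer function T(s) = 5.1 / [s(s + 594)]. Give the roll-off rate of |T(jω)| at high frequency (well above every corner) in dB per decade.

With 0 zeros and 2 poles, the high-frequency asymptotic slope is 20 × (0 − 2) = -40 dB/decade.

-40 dB/decade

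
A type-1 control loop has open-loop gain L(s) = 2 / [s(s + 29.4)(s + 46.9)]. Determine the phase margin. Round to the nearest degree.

90°

Gain crossover: |L(jω)| = 1 at ω ≈ 0.00145 rad/s.
∠L(j0.00145) = −90° − arctan(0.00145/29.4) − arctan(0.00145/46.9) ≈ -90.00°
PM = 180° + (-90.00°) = 90.00°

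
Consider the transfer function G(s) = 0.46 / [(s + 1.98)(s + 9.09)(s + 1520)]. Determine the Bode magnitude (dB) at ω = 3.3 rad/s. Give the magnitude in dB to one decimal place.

|j3.3 + 1.98| = √(3.3² + 1.98²) = 3.848
|j3.3 + 9.09| = √(3.3² + 9.09²) = 9.67
|j3.3 + 1520| = √(3.3² + 1520²) = 1520
|G(j3.3)| = 0.46 / (3.848 × 9.67 × 1520) = 8.1317e-06
20 log₁₀(8.1317e-06) = -101.80 dB

-101.8 dB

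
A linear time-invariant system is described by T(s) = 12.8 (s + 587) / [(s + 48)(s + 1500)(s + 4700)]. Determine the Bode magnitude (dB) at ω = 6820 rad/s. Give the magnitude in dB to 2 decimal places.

|j6820 + 587| = √(6820² + 587²) = 6845
|j6820 + 48| = √(6820² + 48²) = 6820
|j6820 + 1500| = √(6820² + 1500²) = 6983
|j6820 + 4700| = √(6820² + 4700²) = 8283
|T(j6820)| = 12.8 × 6845 / (6820 × 6983 × 8283) = 2.2212e-07
20 log₁₀(2.2212e-07) = -133.068 dB

-133.07 dB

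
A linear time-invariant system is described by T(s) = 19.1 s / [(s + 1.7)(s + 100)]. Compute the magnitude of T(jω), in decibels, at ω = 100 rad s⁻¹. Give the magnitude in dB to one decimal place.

|j100| = 100
|j100 + 1.7| = √(100² + 1.7²) = 100
|j100 + 100| = √(100² + 100²) = 141.4
|T(j100)| = 19.1 × 100 / (100 × 141.4) = 0.13504
20 log₁₀(0.13504) = -17.39 dB

-17.4 dB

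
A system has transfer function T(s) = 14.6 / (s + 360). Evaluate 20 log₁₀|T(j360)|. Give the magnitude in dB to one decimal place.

|j360 + 360| = √(360² + 360²) = 509.1
|T(j360)| = 14.6 / 509.1 = 0.028677
20 log₁₀(0.028677) = -30.85 dB

-30.8 dB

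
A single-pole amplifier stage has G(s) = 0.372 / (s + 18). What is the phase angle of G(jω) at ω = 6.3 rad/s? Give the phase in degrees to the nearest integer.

∠(j6.3 + 18) = arctan(6.3/18) = 19.29°
∠G(j6.3) = −19.29° = -19.29°

-19 deg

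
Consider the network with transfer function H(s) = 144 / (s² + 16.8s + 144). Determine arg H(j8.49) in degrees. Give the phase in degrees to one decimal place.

-63.2°

∠[(j8.49)² + 16.8(j8.49) + 144] = ∠[71.92 + j142.63] = 63.24°
∠H(j8.49) = −63.24° = -63.24°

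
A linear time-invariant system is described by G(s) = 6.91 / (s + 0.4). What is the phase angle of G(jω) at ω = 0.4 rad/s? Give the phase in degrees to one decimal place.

-45.0 deg

∠(j0.4 + 0.4) = arctan(0.4/0.4) = 45.00°
∠G(j0.4) = −45.00° = -45.00°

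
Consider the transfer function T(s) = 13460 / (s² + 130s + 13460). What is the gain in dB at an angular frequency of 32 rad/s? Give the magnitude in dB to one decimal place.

|(j32)² + 130(j32) + 13460| = |12436 + j4160| = 1.311e+04
|T(j32)| = 13460 / 1.311e+04 = 1.0264
20 log₁₀(1.0264) = 0.23 dB

0.2 dB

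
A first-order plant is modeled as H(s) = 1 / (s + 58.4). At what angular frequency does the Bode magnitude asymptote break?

The single real pole at s = −58.4 gives a corner at ω = 58.4 rad/s.

58.4 rad/s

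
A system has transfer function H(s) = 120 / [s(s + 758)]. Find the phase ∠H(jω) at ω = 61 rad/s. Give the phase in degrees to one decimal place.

∠(j61 + 758) = arctan(61/758) = 4.60°
∠(j61) = 90.00°
∠H(j61) = − (4.60° + 90.00°) = -94.60°

-94.6°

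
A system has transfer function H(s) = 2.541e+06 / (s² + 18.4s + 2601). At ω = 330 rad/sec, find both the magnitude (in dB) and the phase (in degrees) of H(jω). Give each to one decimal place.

|(j330)² + 18.4(j330) + 2601| = |-1.063e+05 + j6072| = 1.065e+05
|H(j330)| = 2.541e+06 / 1.065e+05 = 23.865
20 log₁₀(23.865) = 27.56 dB
∠[(j330)² + 18.4(j330) + 2601] = ∠[-1.063e+05 + j6072] = 176.73°
∠H(j330) = −176.73° = -176.73°

|H| = 27.6 dB, ∠H = -176.7 deg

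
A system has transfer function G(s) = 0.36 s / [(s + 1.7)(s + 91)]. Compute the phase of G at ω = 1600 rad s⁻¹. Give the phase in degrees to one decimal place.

∠(j1600) = 90.00°
∠(j1600 + 1.7) = arctan(1600/1.7) = 89.94°
∠(j1600 + 91) = arctan(1600/91) = 86.74°
∠G(j1600) = 90.00° − (89.94° + 86.74°) = -86.68°

-86.7°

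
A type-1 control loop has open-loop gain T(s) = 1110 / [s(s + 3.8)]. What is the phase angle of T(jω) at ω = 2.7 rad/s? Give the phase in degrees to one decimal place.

∠(j2.7 + 3.8) = arctan(2.7/3.8) = 35.39°
∠(j2.7) = 90.00°
∠T(j2.7) = − (35.39° + 90.00°) = -125.39°

-125.4°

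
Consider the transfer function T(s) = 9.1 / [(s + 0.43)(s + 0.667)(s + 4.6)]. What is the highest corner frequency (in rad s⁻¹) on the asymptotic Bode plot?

4.6 rad s⁻¹

Break frequencies occur at each pole and zero magnitude: 0.43 rad s⁻¹, 0.667 rad s⁻¹, 4.6 rad s⁻¹.
The highest is 4.6 rad s⁻¹.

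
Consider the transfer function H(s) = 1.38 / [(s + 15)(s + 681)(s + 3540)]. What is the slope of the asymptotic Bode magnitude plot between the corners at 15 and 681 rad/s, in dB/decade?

-20 dB/decade

In this band the factors already past their corner are: pole at 15; net slope = -20 dB/decade.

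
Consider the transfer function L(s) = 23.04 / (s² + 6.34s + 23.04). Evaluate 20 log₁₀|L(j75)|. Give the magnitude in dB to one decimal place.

|(j75)² + 6.34(j75) + 23.04| = |-5602 + j475.5| = 5622
|L(j75)| = 23.04 / 5622 = 0.0040981
20 log₁₀(0.0040981) = -47.75 dB

-47.7 dB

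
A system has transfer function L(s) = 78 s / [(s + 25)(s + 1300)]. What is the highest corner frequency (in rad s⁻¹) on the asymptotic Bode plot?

Break frequencies occur at each pole and zero magnitude: 25 rad s⁻¹, 1300 rad s⁻¹.
The highest is 1300 rad s⁻¹.

1300 rad s⁻¹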